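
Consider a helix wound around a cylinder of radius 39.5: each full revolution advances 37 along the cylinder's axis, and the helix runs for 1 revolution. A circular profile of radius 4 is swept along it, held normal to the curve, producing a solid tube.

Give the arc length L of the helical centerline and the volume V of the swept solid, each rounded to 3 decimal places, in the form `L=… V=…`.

2πR = 2π·39.5 = 248.185820
per-turn = √(248.185820² + 37²) = √(61596.2011 + 1369) = √62965.2011 = 250.928677
L = 1 × 250.928677 = 250.928677
V = π·4² × L = 50.265482 × 250.928677 = 12613.051024

L=250.929 V=12613.051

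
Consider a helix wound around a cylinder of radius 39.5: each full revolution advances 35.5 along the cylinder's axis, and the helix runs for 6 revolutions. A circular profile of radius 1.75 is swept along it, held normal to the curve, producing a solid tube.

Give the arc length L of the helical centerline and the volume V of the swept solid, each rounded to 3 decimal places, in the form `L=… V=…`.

2πR = 2π·39.5 = 248.185820
per-turn = √(248.185820² + 35.5²) = √(61596.2011 + 1260.25) = √62856.4511 = 250.711889
L = 6 × 250.711889 = 1504.271331
V = π·1.75² × L = 9.621128 × 1504.271331 = 14472.786276

L=1504.271 V=14472.786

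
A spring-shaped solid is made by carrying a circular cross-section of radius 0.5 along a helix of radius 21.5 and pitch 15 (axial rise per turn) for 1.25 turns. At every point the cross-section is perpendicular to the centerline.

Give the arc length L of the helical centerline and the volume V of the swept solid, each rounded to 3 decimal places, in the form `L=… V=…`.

2πR = 2π·21.5 = 135.088484
per-turn = √(135.088484² + 15²) = √(18248.8985 + 225) = √18473.8985 = 135.918720
L = 1.25 × 135.918720 = 169.898400
V = π·0.5² × L = 0.785398 × 169.898400 = 133.437892

L=169.898 V=133.438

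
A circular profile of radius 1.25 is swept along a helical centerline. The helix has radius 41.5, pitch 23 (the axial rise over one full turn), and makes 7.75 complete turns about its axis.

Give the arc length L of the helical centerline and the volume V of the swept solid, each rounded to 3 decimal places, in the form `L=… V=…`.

2πR = 2π·41.5 = 260.752190
per-turn = √(260.752190² + 23²) = √(67991.7047 + 529) = √68520.7047 = 261.764598
L = 7.75 × 261.764598 = 2028.675634
V = π·1.25² × L = 4.908739 × 2028.675634 = 9958.238231

L=2028.676 V=9958.238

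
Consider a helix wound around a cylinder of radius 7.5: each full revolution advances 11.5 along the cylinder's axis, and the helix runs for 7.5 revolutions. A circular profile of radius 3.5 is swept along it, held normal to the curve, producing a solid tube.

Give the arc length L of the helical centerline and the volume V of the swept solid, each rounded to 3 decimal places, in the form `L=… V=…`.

L=363.801 V=14000.707

2πR = 2π·7.5 = 47.123890
per-turn = √(47.123890² + 11.5²) = √(2220.6610 + 132.25) = √2352.9110 = 48.506814
L = 7.5 × 48.506814 = 363.801104
V = π·3.5² × L = 38.484510 × 363.801104 = 14000.707224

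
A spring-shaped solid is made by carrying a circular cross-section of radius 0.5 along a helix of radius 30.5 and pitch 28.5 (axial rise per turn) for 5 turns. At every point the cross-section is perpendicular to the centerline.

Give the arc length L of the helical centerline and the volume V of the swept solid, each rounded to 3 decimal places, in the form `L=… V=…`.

2πR = 2π·30.5 = 191.637152
per-turn = √(191.637152² + 28.5²) = √(36724.7980 + 812.25) = √37537.0480 = 193.744801
L = 5 × 193.744801 = 968.724006
V = π·0.5² × L = 0.785398 × 968.724006 = 760.834055

L=968.724 V=760.834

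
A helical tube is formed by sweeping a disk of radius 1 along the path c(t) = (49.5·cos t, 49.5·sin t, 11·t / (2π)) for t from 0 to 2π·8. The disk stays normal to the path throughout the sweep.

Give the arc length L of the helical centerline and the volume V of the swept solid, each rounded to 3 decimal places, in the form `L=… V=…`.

2πR = 2π·49.5 = 311.017673
per-turn = √(311.017673² + 11²) = √(96731.9927 + 121) = √96852.9927 = 311.212135
L = 8 × 311.212135 = 2489.697077
V = π·1² × L = 3.141593 × 2489.697077 = 7821.614047

L=2489.697 V=7821.614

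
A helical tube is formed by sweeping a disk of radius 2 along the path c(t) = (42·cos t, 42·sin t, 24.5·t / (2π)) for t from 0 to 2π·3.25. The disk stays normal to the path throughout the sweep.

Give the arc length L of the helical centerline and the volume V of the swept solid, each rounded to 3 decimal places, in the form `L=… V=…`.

L=861.343 V=10823.956

2πR = 2π·42 = 263.893783
per-turn = √(263.893783² + 24.5²) = √(69639.9287 + 600.25) = √70240.1787 = 265.028637
L = 3.25 × 265.028637 = 861.343072
V = π·2² × L = 12.566371 × 861.343072 = 10823.956264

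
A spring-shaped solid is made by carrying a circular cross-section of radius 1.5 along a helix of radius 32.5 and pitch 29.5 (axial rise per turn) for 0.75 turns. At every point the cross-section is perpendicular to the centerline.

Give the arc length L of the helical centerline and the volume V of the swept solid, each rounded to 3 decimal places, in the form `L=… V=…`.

2πR = 2π·32.5 = 204.203522
per-turn = √(204.203522² + 29.5²) = √(41699.0786 + 870.25) = √42569.3286 = 206.323359
L = 0.75 × 206.323359 = 154.742519
V = π·1.5² × L = 7.068583 × 154.742519 = 1093.810415

L=154.743 V=1093.810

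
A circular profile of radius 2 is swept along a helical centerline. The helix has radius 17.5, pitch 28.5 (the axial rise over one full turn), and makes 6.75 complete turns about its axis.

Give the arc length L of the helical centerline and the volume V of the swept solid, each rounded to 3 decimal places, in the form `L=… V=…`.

2πR = 2π·17.5 = 109.955743
per-turn = √(109.955743² + 28.5²) = √(12090.2654 + 812.25) = √12902.5154 = 113.589240
L = 6.75 × 113.589240 = 766.727368
V = π·2² × L = 12.566371 × 766.727368 = 9634.980272

L=766.727 V=9634.980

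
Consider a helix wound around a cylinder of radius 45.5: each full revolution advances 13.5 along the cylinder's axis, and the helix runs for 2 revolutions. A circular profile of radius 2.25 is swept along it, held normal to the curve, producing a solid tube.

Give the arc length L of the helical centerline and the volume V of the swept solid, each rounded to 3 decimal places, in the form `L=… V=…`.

2πR = 2π·45.5 = 285.884931
per-turn = √(285.884931² + 13.5²) = √(81730.1940 + 182.25) = √81912.4440 = 286.203501
L = 2 × 286.203501 = 572.407002
V = π·2.25² × L = 15.904313 × 572.407002 = 9103.740017

L=572.407 V=9103.740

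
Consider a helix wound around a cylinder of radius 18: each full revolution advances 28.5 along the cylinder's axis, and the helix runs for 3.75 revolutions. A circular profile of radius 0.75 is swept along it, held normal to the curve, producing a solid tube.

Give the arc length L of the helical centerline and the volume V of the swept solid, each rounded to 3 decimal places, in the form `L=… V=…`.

2πR = 2π·18 = 113.097336
per-turn = √(113.097336² + 28.5²) = √(12791.0073 + 812.25) = √13603.2573 = 116.633003
L = 3.75 × 116.633003 = 437.373760
V = π·0.75² × L = 1.767146 × 437.373760 = 772.903232

L=437.374 V=772.903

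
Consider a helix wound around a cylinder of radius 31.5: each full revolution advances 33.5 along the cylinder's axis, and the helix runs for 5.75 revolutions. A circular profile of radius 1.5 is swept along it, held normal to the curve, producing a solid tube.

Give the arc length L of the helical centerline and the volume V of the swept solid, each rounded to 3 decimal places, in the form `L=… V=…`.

2πR = 2π·31.5 = 197.920337
per-turn = √(197.920337² + 33.5²) = √(39172.4599 + 1122.25) = √40294.7099 = 200.735423
L = 5.75 × 200.735423 = 1154.228680
V = π·1.5² × L = 7.068583 × 1154.228680 = 8158.761766

L=1154.229 V=8158.762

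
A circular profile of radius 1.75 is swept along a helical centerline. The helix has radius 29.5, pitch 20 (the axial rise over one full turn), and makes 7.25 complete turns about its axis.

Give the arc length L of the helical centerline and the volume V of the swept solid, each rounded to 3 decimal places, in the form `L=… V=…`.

2πR = 2π·29.5 = 185.353967
per-turn = √(185.353967² + 20²) = √(34356.0929 + 400) = √34756.0929 = 186.429861
L = 7.25 × 186.429861 = 1351.616489
V = π·1.75² × L = 9.621128 × 1351.616489 = 13004.074577

L=1351.616 V=13004.075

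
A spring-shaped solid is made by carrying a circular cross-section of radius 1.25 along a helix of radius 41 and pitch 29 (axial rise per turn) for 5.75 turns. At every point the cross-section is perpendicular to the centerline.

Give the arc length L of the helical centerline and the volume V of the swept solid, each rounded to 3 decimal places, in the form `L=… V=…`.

L=1490.617 V=7317.050

2πR = 2π·41 = 257.610598
per-turn = √(257.610598² + 29²) = √(66363.2200 + 841) = √67204.2200 = 259.237767
L = 5.75 × 259.237767 = 1490.617162
V = π·1.25² × L = 4.908739 × 1490.617162 = 7317.049883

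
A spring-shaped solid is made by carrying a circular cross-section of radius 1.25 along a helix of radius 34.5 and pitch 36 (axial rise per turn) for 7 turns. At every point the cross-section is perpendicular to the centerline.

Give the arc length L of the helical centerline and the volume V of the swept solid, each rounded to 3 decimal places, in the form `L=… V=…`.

2πR = 2π·34.5 = 216.769893
per-turn = √(216.769893² + 36²) = √(46989.1866 + 1296) = √48285.1866 = 219.738905
L = 7 × 219.738905 = 1538.172338
V = π·1.25² × L = 4.908739 × 1538.172338 = 7550.485807

L=1538.172 V=7550.486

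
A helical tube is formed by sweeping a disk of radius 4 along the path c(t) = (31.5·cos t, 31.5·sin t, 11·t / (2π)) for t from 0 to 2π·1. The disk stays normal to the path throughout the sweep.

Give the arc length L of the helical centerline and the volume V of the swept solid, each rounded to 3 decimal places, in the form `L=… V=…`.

2πR = 2π·31.5 = 197.920337
per-turn = √(197.920337² + 11²) = √(39172.4599 + 121) = √39293.4599 = 198.225780
L = 1 × 198.225780 = 198.225780
V = π·4² × L = 50.265482 × 198.225780 = 9963.914469

L=198.226 V=9963.914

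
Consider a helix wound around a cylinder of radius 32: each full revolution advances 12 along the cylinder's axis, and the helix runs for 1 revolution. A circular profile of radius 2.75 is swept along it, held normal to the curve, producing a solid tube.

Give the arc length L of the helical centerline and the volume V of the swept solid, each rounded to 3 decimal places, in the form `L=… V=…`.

L=201.420 V=4785.389

2πR = 2π·32 = 201.061930
per-turn = √(201.061930² + 12²) = √(40425.8996 + 144) = √40569.8996 = 201.419710
L = 1 × 201.419710 = 201.419710
V = π·2.75² × L = 23.758294 × 201.419710 = 4785.388780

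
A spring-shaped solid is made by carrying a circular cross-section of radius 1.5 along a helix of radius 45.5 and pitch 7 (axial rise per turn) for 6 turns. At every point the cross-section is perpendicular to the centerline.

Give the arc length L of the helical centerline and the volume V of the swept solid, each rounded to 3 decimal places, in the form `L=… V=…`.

L=1715.824 V=12128.443

2πR = 2π·45.5 = 285.884931
per-turn = √(285.884931² + 7²) = √(81730.1940 + 49) = √81779.1940 = 285.970617
L = 6 × 285.970617 = 1715.823705
V = π·1.5² × L = 7.068583 × 1715.823705 = 12128.443078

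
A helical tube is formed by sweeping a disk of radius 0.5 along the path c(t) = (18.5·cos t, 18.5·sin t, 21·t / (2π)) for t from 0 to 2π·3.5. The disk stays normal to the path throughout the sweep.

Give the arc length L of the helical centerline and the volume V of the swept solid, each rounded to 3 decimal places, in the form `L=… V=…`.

2πR = 2π·18.5 = 116.238928
per-turn = √(116.238928² + 21²) = √(13511.4884 + 441) = √13952.4884 = 118.120652
L = 3.5 × 118.120652 = 413.422282
V = π·0.5² × L = 0.785398 × 413.422282 = 324.701101

L=413.422 V=324.701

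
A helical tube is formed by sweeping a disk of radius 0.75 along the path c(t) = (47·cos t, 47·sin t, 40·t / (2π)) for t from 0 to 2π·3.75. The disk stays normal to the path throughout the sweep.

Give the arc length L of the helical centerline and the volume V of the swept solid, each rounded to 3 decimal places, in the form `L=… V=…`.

2πR = 2π·47 = 295.309709
per-turn = √(295.309709² + 40²) = √(87207.8245 + 1600) = √88807.8245 = 298.006417
L = 3.75 × 298.006417 = 1117.524063
V = π·0.75² × L = 1.767146 × 1117.524063 = 1974.828030

L=1117.524 V=1974.828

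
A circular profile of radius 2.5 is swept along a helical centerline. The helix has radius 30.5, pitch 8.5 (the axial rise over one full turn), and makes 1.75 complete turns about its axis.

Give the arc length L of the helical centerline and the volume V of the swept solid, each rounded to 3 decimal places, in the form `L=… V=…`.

L=335.695 V=6591.351

2πR = 2π·30.5 = 191.637152
per-turn = √(191.637152² + 8.5²) = √(36724.7980 + 72.25) = √36797.0480 = 191.825567
L = 1.75 × 191.825567 = 335.694741
V = π·2.5² × L = 19.634954 × 335.694741 = 6591.350835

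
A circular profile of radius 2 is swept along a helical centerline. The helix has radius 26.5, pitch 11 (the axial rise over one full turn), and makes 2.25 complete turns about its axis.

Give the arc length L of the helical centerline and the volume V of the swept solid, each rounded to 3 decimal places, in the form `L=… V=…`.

L=375.452 V=4718.064

2πR = 2π·26.5 = 166.504411
per-turn = √(166.504411² + 11²) = √(27723.7188 + 121) = √27844.7188 = 166.867369
L = 2.25 × 166.867369 = 375.451580
V = π·2² × L = 12.566371 × 375.451580 = 4718.063699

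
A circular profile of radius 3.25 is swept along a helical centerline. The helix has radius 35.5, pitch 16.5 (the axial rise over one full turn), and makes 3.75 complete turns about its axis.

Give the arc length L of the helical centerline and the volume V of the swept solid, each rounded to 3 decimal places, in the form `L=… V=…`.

L=838.734 V=27831.787

2πR = 2π·35.5 = 223.053078
per-turn = √(223.053078² + 16.5²) = √(49752.6758 + 272.25) = √50024.9258 = 223.662527
L = 3.75 × 223.662527 = 838.734475
V = π·3.25² × L = 33.183072 × 838.734475 = 27831.786798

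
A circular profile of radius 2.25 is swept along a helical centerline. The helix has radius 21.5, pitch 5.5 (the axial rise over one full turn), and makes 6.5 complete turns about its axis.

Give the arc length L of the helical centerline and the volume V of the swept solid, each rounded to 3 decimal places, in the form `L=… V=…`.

2πR = 2π·21.5 = 135.088484
per-turn = √(135.088484² + 5.5²) = √(18248.8985 + 30.25) = √18279.1485 = 135.200401
L = 6.5 × 135.200401 = 878.802609
V = π·2.25² × L = 15.904313 × 878.802609 = 13976.751592

L=878.803 V=13976.752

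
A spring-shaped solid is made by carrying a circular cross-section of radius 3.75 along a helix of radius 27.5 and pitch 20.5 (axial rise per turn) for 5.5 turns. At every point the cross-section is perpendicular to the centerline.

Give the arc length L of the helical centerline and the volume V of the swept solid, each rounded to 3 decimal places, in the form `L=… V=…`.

L=956.997 V=42278.828

2πR = 2π·27.5 = 172.787596
per-turn = √(172.787596² + 20.5²) = √(29855.5533 + 420.25) = √30275.8033 = 173.999435
L = 5.5 × 173.999435 = 956.996891
V = π·3.75² × L = 44.178647 × 956.996891 = 42278.827551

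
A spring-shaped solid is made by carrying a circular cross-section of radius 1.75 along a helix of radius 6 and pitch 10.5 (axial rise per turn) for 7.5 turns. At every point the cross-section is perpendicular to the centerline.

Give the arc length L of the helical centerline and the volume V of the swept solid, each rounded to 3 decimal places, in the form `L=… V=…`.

2πR = 2π·6 = 37.699112
per-turn = √(37.699112² + 10.5²) = √(1421.2230 + 110.25) = √1531.4730 = 39.134039
L = 7.5 × 39.134039 = 293.505295
V = π·1.75² × L = 9.621128 × 293.505295 = 2823.851865

L=293.505 V=2823.852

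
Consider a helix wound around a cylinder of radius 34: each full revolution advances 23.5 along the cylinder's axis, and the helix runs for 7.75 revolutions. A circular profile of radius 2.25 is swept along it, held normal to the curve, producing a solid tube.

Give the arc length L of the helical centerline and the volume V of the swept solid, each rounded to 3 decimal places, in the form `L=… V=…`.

L=1665.606 V=26490.326

2πR = 2π·34 = 213.628300
per-turn = √(213.628300² + 23.5²) = √(45637.0508 + 552.25) = √46189.3008 = 214.916962
L = 7.75 × 214.916962 = 1665.606459
V = π·2.25² × L = 15.904313 × 1665.606459 = 26490.326141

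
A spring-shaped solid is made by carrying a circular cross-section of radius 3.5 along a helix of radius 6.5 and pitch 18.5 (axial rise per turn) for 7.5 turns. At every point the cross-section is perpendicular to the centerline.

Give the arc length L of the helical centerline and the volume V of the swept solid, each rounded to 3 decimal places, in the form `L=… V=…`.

2πR = 2π·6.5 = 40.840704
per-turn = √(40.840704² + 18.5²) = √(1667.9631 + 342.25) = √2010.2131 = 44.835401
L = 7.5 × 44.835401 = 336.265504
V = π·3.5² × L = 38.484510 × 336.265504 = 12941.013163

L=336.266 V=12941.013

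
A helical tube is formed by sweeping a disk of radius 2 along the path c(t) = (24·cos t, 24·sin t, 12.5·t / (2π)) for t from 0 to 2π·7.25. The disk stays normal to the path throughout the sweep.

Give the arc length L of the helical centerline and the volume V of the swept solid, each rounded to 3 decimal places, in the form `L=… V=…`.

2πR = 2π·24 = 150.796447
per-turn = √(150.796447² + 12.5²) = √(22739.5685 + 156.25) = √22895.8185 = 151.313643
L = 7.25 × 151.313643 = 1097.023911
V = π·2² × L = 12.566371 × 1097.023911 = 13785.609042

L=1097.024 V=13785.609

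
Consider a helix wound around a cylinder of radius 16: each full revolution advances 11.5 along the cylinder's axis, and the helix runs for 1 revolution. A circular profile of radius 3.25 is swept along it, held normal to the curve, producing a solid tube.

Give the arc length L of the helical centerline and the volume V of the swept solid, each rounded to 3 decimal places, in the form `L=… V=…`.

L=101.187 V=3357.682

2πR = 2π·16 = 100.530965
per-turn = √(100.530965² + 11.5²) = √(10106.4749 + 132.25) = √10238.7249 = 101.186585
L = 1 × 101.186585 = 101.186585
V = π·3.25² × L = 33.183072 × 101.186585 = 3357.681764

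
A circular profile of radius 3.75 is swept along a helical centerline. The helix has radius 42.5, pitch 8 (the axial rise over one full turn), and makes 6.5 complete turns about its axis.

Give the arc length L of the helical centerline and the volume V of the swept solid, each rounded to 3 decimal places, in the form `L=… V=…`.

2πR = 2π·42.5 = 267.035376
per-turn = √(267.035376² + 8²) = √(71307.8918 + 64) = √71371.8918 = 267.155183
L = 6.5 × 267.155183 = 1736.508689
V = π·3.75² × L = 44.178647 × 1736.508689 = 76716.603866

L=1736.509 V=76716.604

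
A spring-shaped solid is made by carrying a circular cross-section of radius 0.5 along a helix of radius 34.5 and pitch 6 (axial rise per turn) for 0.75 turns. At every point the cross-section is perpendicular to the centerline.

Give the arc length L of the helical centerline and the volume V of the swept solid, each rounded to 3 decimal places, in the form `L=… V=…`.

2πR = 2π·34.5 = 216.769893
per-turn = √(216.769893² + 6²) = √(46989.1866 + 36) = √47025.1866 = 216.852915
L = 0.75 × 216.852915 = 162.639686
V = π·0.5² × L = 0.785398 × 162.639686 = 127.736911

L=162.640 V=127.737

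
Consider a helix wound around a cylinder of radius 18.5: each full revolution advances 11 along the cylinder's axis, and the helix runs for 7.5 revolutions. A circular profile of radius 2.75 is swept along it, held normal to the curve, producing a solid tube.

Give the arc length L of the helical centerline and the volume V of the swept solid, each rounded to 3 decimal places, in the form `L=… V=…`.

2πR = 2π·18.5 = 116.238928
per-turn = √(116.238928² + 11²) = √(13511.4884 + 121) = √13632.4884 = 116.758248
L = 7.5 × 116.758248 = 875.686858
V = π·2.75² × L = 23.758294 × 875.686858 = 20804.826221

L=875.687 V=20804.826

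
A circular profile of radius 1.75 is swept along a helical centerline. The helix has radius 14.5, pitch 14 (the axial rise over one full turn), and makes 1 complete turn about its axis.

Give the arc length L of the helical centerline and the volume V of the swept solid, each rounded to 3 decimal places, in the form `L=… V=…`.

L=92.176 V=886.833

2πR = 2π·14.5 = 91.106187
per-turn = √(91.106187² + 14²) = √(8300.3373 + 196) = √8496.3373 = 92.175579
L = 1 × 92.175579 = 92.175579
V = π·1.75² × L = 9.621128 × 92.175579 = 886.832995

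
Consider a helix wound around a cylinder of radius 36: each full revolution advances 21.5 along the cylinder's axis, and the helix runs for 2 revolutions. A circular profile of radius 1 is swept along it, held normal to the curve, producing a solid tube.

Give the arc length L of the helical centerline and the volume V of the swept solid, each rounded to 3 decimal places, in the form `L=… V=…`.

L=454.428 V=1427.629

2πR = 2π·36 = 226.194671
per-turn = √(226.194671² + 21.5²) = √(51164.0292 + 462.25) = √51626.2792 = 227.214170
L = 2 × 227.214170 = 454.428341
V = π·1² × L = 3.141593 × 454.428341 = 1427.628737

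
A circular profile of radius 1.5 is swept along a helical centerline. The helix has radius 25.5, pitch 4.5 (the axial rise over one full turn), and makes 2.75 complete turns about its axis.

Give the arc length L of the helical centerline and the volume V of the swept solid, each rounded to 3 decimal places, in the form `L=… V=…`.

L=440.782 V=3115.705

2πR = 2π·25.5 = 160.221225
per-turn = √(160.221225² + 4.5²) = √(25670.8410 + 20.25) = √25691.0910 = 160.284407
L = 2.75 × 160.284407 = 440.782119
V = π·1.5² × L = 7.068583 × 440.782119 = 3115.705197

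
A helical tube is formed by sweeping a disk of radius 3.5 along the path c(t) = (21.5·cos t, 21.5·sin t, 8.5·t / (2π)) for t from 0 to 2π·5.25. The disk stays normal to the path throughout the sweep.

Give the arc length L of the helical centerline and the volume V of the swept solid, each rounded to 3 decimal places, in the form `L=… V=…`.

2πR = 2π·21.5 = 135.088484
per-turn = √(135.088484² + 8.5²) = √(18248.8985 + 72.25) = √18321.1485 = 135.355637
L = 5.25 × 135.355637 = 710.617096
V = π·3.5² × L = 38.484510 × 710.617096 = 27347.750727

L=710.617 V=27347.751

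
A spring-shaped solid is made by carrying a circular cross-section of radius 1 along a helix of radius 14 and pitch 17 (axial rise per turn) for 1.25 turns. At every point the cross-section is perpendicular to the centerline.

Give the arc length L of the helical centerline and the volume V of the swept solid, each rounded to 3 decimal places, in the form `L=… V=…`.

L=111.990 V=351.828

2πR = 2π·14 = 87.964594
per-turn = √(87.964594² + 17²) = √(7737.7699 + 289) = √8026.7699 = 89.592242
L = 1.25 × 89.592242 = 111.990303
V = π·1² × L = 3.141593 × 111.990303 = 351.827912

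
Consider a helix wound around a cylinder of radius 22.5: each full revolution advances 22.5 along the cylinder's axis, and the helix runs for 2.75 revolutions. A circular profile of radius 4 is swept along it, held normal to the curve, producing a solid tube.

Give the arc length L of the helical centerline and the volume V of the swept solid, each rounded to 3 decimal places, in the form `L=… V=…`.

L=393.665 V=19787.769

2πR = 2π·22.5 = 141.371669
per-turn = √(141.371669² + 22.5²) = √(19985.9489 + 506.25) = √20492.1989 = 143.150965
L = 2.75 × 143.150965 = 393.665155
V = π·4² × L = 50.265482 × 393.665155 = 19787.768944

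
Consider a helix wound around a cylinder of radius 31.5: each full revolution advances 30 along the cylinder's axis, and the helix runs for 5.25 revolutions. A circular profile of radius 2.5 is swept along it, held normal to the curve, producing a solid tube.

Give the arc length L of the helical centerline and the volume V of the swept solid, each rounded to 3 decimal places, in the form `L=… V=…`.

L=1050.951 V=20635.367

2πR = 2π·31.5 = 197.920337
per-turn = √(197.920337² + 30²) = √(39172.4599 + 900) = √40072.4599 = 200.181068
L = 5.25 × 200.181068 = 1050.950605
V = π·2.5² × L = 19.634954 × 1050.950605 = 20635.366884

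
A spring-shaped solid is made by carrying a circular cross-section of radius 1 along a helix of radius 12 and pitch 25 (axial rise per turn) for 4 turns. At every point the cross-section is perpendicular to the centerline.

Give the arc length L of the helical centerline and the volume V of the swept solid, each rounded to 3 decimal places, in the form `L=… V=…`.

L=317.739 V=998.208

2πR = 2π·12 = 75.398224
per-turn = √(75.398224² + 25²) = √(5684.8921 + 625) = √6309.8921 = 79.434829
L = 4 × 79.434829 = 317.739318
V = π·1² × L = 3.141593 × 317.739318 = 998.207507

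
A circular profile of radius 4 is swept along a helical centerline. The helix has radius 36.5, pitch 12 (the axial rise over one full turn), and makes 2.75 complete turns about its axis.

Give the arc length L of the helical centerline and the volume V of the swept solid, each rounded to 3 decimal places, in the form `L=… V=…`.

2πR = 2π·36.5 = 229.336264
per-turn = √(229.336264² + 12²) = √(52595.1219 + 144) = √52739.1219 = 229.649999
L = 2.75 × 229.649999 = 631.537496
V = π·4² × L = 50.265482 × 631.537496 = 31744.536933

L=631.537 V=31744.537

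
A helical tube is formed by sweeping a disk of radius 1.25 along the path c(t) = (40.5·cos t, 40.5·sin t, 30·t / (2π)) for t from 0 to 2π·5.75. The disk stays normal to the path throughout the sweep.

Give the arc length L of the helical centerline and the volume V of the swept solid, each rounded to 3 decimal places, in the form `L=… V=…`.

L=1473.330 V=7232.191

2πR = 2π·40.5 = 254.469005
per-turn = √(254.469005² + 30²) = √(64754.4745 + 900) = √65654.4745 = 256.231291
L = 5.75 × 256.231291 = 1473.329923
V = π·1.25² × L = 4.908739 × 1473.329923 = 7232.191348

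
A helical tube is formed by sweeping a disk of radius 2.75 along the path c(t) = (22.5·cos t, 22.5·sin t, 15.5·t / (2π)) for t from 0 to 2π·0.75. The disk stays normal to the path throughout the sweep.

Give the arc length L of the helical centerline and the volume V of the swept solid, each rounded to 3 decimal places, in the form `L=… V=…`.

L=106.664 V=2534.158

2πR = 2π·22.5 = 141.371669
per-turn = √(141.371669² + 15.5²) = √(19985.9489 + 240.25) = √20226.1989 = 142.218842
L = 0.75 × 142.218842 = 106.664131
V = π·2.75² × L = 23.758294 × 106.664131 = 2534.157836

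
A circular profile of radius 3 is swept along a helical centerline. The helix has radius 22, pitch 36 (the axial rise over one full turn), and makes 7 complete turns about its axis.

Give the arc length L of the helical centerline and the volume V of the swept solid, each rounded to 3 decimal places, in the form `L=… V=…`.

L=999.887 V=28271.141

2πR = 2π·22 = 138.230077
per-turn = √(138.230077² + 36²) = √(19107.5541 + 1296) = √20403.5541 = 142.841010
L = 7 × 142.841010 = 999.887070
V = π·3² × L = 28.274334 × 999.887070 = 28271.140850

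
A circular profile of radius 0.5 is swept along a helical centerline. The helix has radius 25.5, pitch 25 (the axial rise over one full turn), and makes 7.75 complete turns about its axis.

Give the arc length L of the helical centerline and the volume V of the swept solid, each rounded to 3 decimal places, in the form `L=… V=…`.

2πR = 2π·25.5 = 160.221225
per-turn = √(160.221225² + 25²) = √(25670.8410 + 625) = √26295.8410 = 162.159924
L = 7.75 × 162.159924 = 1256.739413
V = π·0.5² × L = 0.785398 × 1256.739413 = 987.040827

L=1256.739 V=987.041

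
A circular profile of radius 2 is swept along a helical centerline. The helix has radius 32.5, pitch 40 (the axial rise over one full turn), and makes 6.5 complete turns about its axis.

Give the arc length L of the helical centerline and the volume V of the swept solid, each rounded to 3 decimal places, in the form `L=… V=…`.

L=1352.548 V=16996.619

2πR = 2π·32.5 = 204.203522
per-turn = √(204.203522² + 40²) = √(41699.0786 + 1600) = √43299.0786 = 208.084306
L = 6.5 × 208.084306 = 1352.547992
V = π·2² × L = 12.566371 × 1352.547992 = 16996.619341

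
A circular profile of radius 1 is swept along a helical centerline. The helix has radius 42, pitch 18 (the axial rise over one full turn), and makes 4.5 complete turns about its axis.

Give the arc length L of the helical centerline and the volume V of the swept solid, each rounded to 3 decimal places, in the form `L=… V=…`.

2πR = 2π·42 = 263.893783
per-turn = √(263.893783² + 18²) = √(69639.9287 + 324) = √69963.9287 = 264.506954
L = 4.5 × 264.506954 = 1190.281292
V = π·1² × L = 3.141593 × 1190.281292 = 3739.378964

L=1190.281 V=3739.379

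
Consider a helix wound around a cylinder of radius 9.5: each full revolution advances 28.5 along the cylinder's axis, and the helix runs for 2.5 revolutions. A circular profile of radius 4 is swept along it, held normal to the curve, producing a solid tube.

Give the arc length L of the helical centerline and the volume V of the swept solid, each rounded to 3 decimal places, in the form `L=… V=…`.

2πR = 2π·9.5 = 59.690260
per-turn = √(59.690260² + 28.5²) = √(3562.9272 + 812.25) = √4375.1772 = 66.145122
L = 2.5 × 66.145122 = 165.362805
V = π·4² × L = 50.265482 × 165.362805 = 8312.041197

L=165.363 V=8312.041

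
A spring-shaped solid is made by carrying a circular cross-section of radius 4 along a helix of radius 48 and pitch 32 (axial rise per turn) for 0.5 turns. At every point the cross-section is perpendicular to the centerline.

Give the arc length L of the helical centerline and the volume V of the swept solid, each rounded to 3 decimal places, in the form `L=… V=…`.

2πR = 2π·48 = 301.592895
per-turn = √(301.592895² + 32²) = √(90958.2742 + 1024) = √91982.2742 = 303.285796
L = 0.5 × 303.285796 = 151.642898
V = π·4² × L = 50.265482 × 151.642898 = 7622.403434

L=151.643 V=7622.403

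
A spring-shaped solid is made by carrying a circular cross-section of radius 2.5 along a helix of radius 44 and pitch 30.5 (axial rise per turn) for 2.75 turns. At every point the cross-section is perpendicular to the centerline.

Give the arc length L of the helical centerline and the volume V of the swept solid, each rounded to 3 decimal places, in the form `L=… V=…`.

2πR = 2π·44 = 276.460154
per-turn = √(276.460154² + 30.5²) = √(76430.2165 + 930.25) = √77360.4665 = 278.137496
L = 2.75 × 278.137496 = 764.878113
V = π·2.5² × L = 19.634954 × 764.878113 = 15018.346630

L=764.878 V=15018.347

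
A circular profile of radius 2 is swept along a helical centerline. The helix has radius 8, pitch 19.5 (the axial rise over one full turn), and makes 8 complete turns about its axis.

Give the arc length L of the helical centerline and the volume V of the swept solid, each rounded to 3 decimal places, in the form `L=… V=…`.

L=431.323 V=5420.166

2πR = 2π·8 = 50.265482
per-turn = √(50.265482² + 19.5²) = √(2526.6187 + 380.25) = √2906.8687 = 53.915385
L = 8 × 53.915385 = 431.323079
V = π·2² × L = 12.566371 × 431.323079 = 5420.165666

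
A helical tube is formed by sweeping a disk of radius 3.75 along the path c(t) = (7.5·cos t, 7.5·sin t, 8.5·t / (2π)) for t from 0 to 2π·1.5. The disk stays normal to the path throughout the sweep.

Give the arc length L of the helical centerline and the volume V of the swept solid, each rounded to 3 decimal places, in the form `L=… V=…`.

2πR = 2π·7.5 = 47.123890
per-turn = √(47.123890² + 8.5²) = √(2220.6610 + 72.25) = √2292.9110 = 47.884350
L = 1.5 × 47.884350 = 71.826525
V = π·3.75² × L = 44.178647 × 71.826525 = 3173.198682

L=71.827 V=3173.199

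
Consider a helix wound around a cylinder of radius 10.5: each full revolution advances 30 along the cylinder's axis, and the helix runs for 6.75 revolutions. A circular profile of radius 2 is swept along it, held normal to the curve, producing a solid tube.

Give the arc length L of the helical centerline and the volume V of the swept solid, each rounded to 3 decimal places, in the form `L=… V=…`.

2πR = 2π·10.5 = 65.973446
per-turn = √(65.973446² + 30²) = √(4352.4955 + 900) = √5252.4955 = 72.474103
L = 6.75 × 72.474103 = 489.200192
V = π·2² × L = 12.566371 × 489.200192 = 6147.470920

L=489.200 V=6147.471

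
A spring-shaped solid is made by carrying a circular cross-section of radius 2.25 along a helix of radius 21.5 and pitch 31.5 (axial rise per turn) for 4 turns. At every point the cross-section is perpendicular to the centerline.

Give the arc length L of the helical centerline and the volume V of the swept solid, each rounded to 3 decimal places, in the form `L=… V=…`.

2πR = 2π·21.5 = 135.088484
per-turn = √(135.088484² + 31.5²) = √(18248.8985 + 992.25) = √19241.1485 = 138.712467
L = 4 × 138.712467 = 554.849869
V = π·2.25² × L = 15.904313 × 554.849869 = 8824.505871

L=554.850 V=8824.506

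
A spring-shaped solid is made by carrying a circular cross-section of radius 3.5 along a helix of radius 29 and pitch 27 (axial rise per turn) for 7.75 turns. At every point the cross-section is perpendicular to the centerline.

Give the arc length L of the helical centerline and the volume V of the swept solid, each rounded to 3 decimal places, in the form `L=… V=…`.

2πR = 2π·29 = 182.212374
per-turn = √(182.212374² + 27²) = √(33201.3492 + 729) = √33930.3492 = 184.201925
L = 7.75 × 184.201925 = 1427.564919
V = π·3.5² × L = 38.484510 × 1427.564919 = 54939.136426

L=1427.565 V=54939.136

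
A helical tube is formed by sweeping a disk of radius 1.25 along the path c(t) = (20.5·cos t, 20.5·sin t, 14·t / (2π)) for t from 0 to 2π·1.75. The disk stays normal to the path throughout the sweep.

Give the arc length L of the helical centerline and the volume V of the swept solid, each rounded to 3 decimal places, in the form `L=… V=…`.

2πR = 2π·20.5 = 128.805299
per-turn = √(128.805299² + 14²) = √(16590.8050 + 196) = √16786.8050 = 129.563903
L = 1.75 × 129.563903 = 226.736831
V = π·1.25² × L = 4.908739 × 226.736831 = 1112.991814

L=226.737 V=1112.992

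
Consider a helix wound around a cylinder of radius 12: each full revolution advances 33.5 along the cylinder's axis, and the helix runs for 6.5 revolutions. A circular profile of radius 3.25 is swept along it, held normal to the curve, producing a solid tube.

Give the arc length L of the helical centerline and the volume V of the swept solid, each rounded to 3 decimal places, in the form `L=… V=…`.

2πR = 2π·12 = 75.398224
per-turn = √(75.398224² + 33.5²) = √(5684.8921 + 1122.25) = √6807.1421 = 82.505407
L = 6.5 × 82.505407 = 536.285144
V = π·3.25² × L = 33.183072 × 536.285144 = 17795.588748

L=536.285 V=17795.589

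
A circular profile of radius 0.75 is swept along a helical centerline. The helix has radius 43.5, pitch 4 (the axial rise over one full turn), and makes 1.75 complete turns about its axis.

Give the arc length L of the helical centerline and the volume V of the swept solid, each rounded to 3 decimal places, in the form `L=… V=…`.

2πR = 2π·43.5 = 273.318561
per-turn = √(273.318561² + 4²) = √(74703.0357 + 16) = √74719.0357 = 273.347829
L = 1.75 × 273.347829 = 478.358701
V = π·0.75² × L = 1.767146 × 478.358701 = 845.329602

L=478.359 V=845.330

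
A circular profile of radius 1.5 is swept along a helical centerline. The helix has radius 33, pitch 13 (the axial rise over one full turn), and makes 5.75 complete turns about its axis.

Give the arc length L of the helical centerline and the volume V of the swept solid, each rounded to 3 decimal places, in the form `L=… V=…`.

2πR = 2π·33 = 207.345115
per-turn = √(207.345115² + 13²) = √(42991.9968 + 169) = √43160.9968 = 207.752249
L = 5.75 × 207.752249 = 1194.575429
V = π·1.5² × L = 7.068583 × 1194.575429 = 8443.956132

L=1194.575 V=8443.956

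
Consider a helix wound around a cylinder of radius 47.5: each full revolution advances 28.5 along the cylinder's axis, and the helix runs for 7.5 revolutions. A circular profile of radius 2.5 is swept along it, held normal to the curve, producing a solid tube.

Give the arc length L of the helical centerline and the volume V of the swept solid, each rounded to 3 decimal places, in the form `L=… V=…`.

L=2248.567 V=44150.518

2πR = 2π·47.5 = 298.451302
per-turn = √(298.451302² + 28.5²) = √(89073.1797 + 812.25) = √89885.4297 = 299.808989
L = 7.5 × 299.808989 = 2248.567415
V = π·2.5² × L = 19.634954 × 2248.567415 = 44150.517959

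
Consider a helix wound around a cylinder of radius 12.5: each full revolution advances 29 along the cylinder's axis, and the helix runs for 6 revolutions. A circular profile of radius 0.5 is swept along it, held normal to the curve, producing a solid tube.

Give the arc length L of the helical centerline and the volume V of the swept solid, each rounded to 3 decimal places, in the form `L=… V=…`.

L=502.337 V=394.534

2πR = 2π·12.5 = 78.539816
per-turn = √(78.539816² + 29²) = √(6168.5028 + 841) = √7009.5028 = 83.722773
L = 6 × 83.722773 = 502.336639
V = π·0.5² × L = 0.785398 × 502.336639 = 394.534274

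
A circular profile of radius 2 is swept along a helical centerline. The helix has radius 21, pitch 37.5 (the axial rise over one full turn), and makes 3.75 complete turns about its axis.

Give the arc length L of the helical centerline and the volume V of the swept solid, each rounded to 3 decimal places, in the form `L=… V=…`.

L=514.396 V=6464.091

2πR = 2π·21 = 131.946891
per-turn = √(131.946891² + 37.5²) = √(17409.9822 + 1406.25) = √18816.2322 = 137.172272
L = 3.75 × 137.172272 = 514.396019
V = π·2² × L = 12.566371 × 514.396019 = 6464.091023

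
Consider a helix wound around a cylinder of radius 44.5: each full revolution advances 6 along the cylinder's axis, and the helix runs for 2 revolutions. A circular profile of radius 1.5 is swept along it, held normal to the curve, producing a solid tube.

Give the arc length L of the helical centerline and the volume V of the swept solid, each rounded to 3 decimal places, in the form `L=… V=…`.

L=559.332 V=3953.687

2πR = 2π·44.5 = 279.601746
per-turn = √(279.601746² + 6²) = √(78177.1365 + 36) = √78213.1365 = 279.666116
L = 2 × 279.666116 = 559.332232
V = π·1.5² × L = 7.068583 × 559.332232 = 3953.686570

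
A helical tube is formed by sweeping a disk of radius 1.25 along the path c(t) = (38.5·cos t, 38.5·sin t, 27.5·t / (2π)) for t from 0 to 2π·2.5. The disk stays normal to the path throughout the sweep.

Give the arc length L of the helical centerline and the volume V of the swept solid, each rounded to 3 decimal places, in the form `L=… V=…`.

L=608.652 V=2987.713

2πR = 2π·38.5 = 241.902634
per-turn = √(241.902634² + 27.5²) = √(58516.8845 + 756.25) = √59273.1345 = 243.460745
L = 2.5 × 243.460745 = 608.651863
V = π·1.25² × L = 4.908739 × 608.651863 = 2987.712847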